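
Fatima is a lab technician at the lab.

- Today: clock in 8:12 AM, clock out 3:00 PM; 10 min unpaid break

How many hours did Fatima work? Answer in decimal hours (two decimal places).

6.63 hours

Today: 8:12 AM–3:00 PM = 6 h 48 min; less 10 min break → 6 h 38 min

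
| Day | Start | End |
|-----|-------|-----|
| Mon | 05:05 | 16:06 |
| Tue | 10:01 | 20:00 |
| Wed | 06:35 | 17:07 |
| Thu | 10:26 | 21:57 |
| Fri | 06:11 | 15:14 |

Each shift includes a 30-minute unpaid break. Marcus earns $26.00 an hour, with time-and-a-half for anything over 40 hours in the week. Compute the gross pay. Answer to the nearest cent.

$1414.40

Mon: 05:05–16:06 = 11 h 1 min; less 30 min break → 10 h 31 min
Tue: 10:01–20:00 = 9 h 59 min; less 30 min break → 9 h 29 min
Wed: 06:35–17:07 = 10 h 32 min; less 30 min break → 10 h 2 min
Thu: 10:26–21:57 = 11 h 31 min; less 30 min break → 11 h 1 min
Fri: 06:11–15:14 = 9 h 3 min; less 30 min break → 8 h 33 min
Total worked: 49 h 36 min = 2976 min.
Regular 40 h 0 min = 2400 min at $26.00/h; overtime 9 h 36 min = 576 min at $39.00/h.
Pay = (2400 × $26.00 + 576 × $39.00) ÷ 60 = $1414.40.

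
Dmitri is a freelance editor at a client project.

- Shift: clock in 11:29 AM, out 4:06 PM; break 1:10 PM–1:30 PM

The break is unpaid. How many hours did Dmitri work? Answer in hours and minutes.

4 h 17 min

Shift: 11:29 AM–4:06 PM = 4 h 37 min; less 20 min break → 4 h 17 min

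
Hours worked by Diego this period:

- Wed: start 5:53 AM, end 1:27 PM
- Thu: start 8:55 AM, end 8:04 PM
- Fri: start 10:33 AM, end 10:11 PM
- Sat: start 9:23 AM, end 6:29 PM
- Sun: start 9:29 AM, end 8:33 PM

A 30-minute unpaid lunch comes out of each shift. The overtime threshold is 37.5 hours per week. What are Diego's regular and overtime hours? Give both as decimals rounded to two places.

Wed: 5:53 AM–1:27 PM = 7 h 34 min; less 30 min break → 7 h 4 min
Thu: 8:55 AM–8:04 PM = 11 h 9 min; less 30 min break → 10 h 39 min
Fri: 10:33 AM–10:11 PM = 11 h 38 min; less 30 min break → 11 h 8 min
Sat: 9:23 AM–6:29 PM = 9 h 6 min; less 30 min break → 8 h 36 min
Sun: 9:29 AM–8:33 PM = 11 h 4 min; less 30 min break → 10 h 34 min
Total worked: 48 h 1 min = 48.02 h.
Threshold 37.5 h → overtime 10 h 31 min, regular 37 h 30 min.

Regular 37.50 hours, overtime 10.52 hours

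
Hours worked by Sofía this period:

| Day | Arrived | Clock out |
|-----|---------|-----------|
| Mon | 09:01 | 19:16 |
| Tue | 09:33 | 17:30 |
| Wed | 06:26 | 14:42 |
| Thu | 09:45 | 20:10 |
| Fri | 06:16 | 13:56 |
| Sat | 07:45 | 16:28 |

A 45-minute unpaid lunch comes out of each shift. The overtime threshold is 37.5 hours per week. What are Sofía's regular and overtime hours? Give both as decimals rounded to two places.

Mon: 09:01–19:16 = 10 h 15 min; less 45 min break → 9 h 30 min
Tue: 09:33–17:30 = 7 h 57 min; less 45 min break → 7 h 12 min
Wed: 06:26–14:42 = 8 h 16 min; less 45 min break → 7 h 31 min
Thu: 09:45–20:10 = 10 h 25 min; less 45 min break → 9 h 40 min
Fri: 06:16–13:56 = 7 h 40 min; less 45 min break → 6 h 55 min
Sat: 07:45–16:28 = 8 h 43 min; less 45 min break → 7 h 58 min
Total worked: 48 h 46 min = 48.77 h.
Threshold 37.5 h → overtime 11 h 16 min, regular 37 h 30 min.

Regular 37.50 hours, overtime 11.27 hours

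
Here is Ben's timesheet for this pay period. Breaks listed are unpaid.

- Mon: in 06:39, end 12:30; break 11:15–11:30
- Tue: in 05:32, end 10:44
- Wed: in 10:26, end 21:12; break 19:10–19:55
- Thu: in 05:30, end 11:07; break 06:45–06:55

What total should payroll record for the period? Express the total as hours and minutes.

26 h 16 min

Mon: 06:39–12:30 = 5 h 51 min; less 15 min break → 5 h 36 min
Tue: 05:32–10:44 = 5 h 12 min
Wed: 10:26–21:12 = 10 h 46 min; less 45 min break → 10 h 1 min
Thu: 05:30–11:07 = 5 h 37 min; less 10 min break → 5 h 27 min
Total: 5 h 36 min + 5 h 12 min + 10 h 1 min + 5 h 27 min = 26 h 16 min.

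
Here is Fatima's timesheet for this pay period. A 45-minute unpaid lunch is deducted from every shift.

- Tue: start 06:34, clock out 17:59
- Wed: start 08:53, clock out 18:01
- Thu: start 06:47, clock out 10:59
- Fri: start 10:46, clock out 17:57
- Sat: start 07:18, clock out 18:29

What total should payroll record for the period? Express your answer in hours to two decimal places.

39.37 hours

Tue: 06:34–17:59 = 11 h 25 min; less 45 min break → 10 h 40 min
Wed: 08:53–18:01 = 9 h 8 min; less 45 min break → 8 h 23 min
Thu: 06:47–10:59 = 4 h 12 min; less 45 min break → 3 h 27 min
Fri: 10:46–17:57 = 7 h 11 min; less 45 min break → 6 h 26 min
Sat: 07:18–18:29 = 11 h 11 min; less 45 min break → 10 h 26 min
Total: 10 h 40 min + 8 h 23 min + 3 h 27 min + 6 h 26 min + 10 h 26 min = 39 h 22 min.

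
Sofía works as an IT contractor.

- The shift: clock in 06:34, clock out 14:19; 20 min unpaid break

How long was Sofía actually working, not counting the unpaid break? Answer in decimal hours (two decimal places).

7.42 hours

The shift: 06:34–14:19 = 7 h 45 min; less 20 min break → 7 h 25 min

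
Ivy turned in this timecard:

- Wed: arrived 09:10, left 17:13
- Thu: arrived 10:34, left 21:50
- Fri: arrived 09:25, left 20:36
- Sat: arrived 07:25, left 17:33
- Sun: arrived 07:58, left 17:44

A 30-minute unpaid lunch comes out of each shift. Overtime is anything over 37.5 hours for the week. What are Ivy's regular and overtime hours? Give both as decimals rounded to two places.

Wed: 09:10–17:13 = 8 h 3 min; less 30 min break → 7 h 33 min
Thu: 10:34–21:50 = 11 h 16 min; less 30 min break → 10 h 46 min
Fri: 09:25–20:36 = 11 h 11 min; less 30 min break → 10 h 41 min
Sat: 07:25–17:33 = 10 h 8 min; less 30 min break → 9 h 38 min
Sun: 07:58–17:44 = 9 h 46 min; less 30 min break → 9 h 16 min
Total worked: 47 h 54 min = 47.90 h.
Threshold 37.5 h → overtime 10 h 24 min, regular 37 h 30 min.

Regular 37.50 hours, overtime 10.40 hours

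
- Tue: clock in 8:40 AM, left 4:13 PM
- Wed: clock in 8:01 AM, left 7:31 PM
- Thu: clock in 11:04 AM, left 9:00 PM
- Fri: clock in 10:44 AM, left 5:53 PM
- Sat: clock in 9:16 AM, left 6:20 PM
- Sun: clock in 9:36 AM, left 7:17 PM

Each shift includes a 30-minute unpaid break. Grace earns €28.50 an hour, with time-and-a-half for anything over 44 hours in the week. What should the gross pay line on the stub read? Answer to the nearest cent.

Tue: 8:40 AM–4:13 PM = 7 h 33 min; less 30 min break → 7 h 3 min
Wed: 8:01 AM–7:31 PM = 11 h 30 min; less 30 min break → 11 h 0 min
Thu: 11:04 AM–9:00 PM = 9 h 56 min; less 30 min break → 9 h 26 min
Fri: 10:44 AM–5:53 PM = 7 h 9 min; less 30 min break → 6 h 39 min
Sat: 9:16 AM–6:20 PM = 9 h 4 min; less 30 min break → 8 h 34 min
Sun: 9:36 AM–7:17 PM = 9 h 41 min; less 30 min break → 9 h 11 min
Total worked: 51 h 53 min = 3113 min.
Regular 44 h 0 min = 2640 min at €28.50/h; overtime 7 h 53 min = 473 min at €42.75/h.
Pay = (2640 × €28.50 + 473 × €42.75) ÷ 60 = €1591.01.

€1591.01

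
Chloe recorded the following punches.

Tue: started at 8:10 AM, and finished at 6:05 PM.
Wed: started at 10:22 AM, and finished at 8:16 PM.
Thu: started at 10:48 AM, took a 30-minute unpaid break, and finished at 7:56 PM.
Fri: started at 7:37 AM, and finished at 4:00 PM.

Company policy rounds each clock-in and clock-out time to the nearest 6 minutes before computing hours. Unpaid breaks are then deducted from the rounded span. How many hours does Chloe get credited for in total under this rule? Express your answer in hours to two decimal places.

Tue: in 8:10 AM→8:12 AM, out 6:05 PM→6:06 PM; 9 h 54 min
Wed: in 10:22 AM→10:24 AM, out 8:16 PM→8:18 PM; 9 h 54 min
Thu: in 10:48 AM→10:48 AM, out 7:56 PM→7:54 PM; 9 h 6 min − 30 min = 8 h 36 min
Fri: in 7:37 AM→7:36 AM, out 4:00 PM→4:00 PM; 8 h 24 min
Total credited: 36 h 48 min.

36.80 hours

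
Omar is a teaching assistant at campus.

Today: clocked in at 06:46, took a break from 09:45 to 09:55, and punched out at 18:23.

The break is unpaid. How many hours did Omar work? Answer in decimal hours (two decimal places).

Today: 06:46–18:23 = 11 h 37 min; less 10 min break → 11 h 27 min

11.45 hours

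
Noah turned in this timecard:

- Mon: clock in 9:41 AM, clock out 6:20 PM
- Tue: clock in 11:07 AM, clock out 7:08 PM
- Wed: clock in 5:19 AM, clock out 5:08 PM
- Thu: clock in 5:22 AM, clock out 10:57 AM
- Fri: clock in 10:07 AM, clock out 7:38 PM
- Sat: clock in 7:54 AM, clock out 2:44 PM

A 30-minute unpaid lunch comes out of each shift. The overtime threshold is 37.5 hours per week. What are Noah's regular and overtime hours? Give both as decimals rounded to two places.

Regular 37.50 hours, overtime 9.92 hours

Mon: 9:41 AM–6:20 PM = 8 h 39 min; less 30 min break → 8 h 9 min
Tue: 11:07 AM–7:08 PM = 8 h 1 min; less 30 min break → 7 h 31 min
Wed: 5:19 AM–5:08 PM = 11 h 49 min; less 30 min break → 11 h 19 min
Thu: 5:22 AM–10:57 AM = 5 h 35 min; less 30 min break → 5 h 5 min
Fri: 10:07 AM–7:38 PM = 9 h 31 min; less 30 min break → 9 h 1 min
Sat: 7:54 AM–2:44 PM = 6 h 50 min; less 30 min break → 6 h 20 min
Total worked: 47 h 25 min = 47.42 h.
Threshold 37.5 h → overtime 9 h 55 min, regular 37 h 30 min.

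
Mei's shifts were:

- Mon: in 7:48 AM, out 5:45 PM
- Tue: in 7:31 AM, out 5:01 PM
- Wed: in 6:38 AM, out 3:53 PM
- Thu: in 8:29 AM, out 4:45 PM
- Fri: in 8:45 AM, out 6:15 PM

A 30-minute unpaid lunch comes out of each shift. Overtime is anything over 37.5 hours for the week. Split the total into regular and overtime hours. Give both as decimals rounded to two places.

Mon: 7:48 AM–5:45 PM = 9 h 57 min; less 30 min break → 9 h 27 min
Tue: 7:31 AM–5:01 PM = 9 h 30 min; less 30 min break → 9 h 0 min
Wed: 6:38 AM–3:53 PM = 9 h 15 min; less 30 min break → 8 h 45 min
Thu: 8:29 AM–4:45 PM = 8 h 16 min; less 30 min break → 7 h 46 min
Fri: 8:45 AM–6:15 PM = 9 h 30 min; less 30 min break → 9 h 0 min
Total worked: 43 h 58 min = 43.97 h.
Threshold 37.5 h → overtime 6 h 28 min, regular 37 h 30 min.

Regular 37.50 hours, overtime 6.47 hours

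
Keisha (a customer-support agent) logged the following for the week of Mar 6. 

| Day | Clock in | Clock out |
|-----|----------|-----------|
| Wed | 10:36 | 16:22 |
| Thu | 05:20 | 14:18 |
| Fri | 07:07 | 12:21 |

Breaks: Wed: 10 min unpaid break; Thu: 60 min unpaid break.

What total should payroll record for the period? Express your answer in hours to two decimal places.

18.80 hours

Wed: 10:36–16:22 = 5 h 46 min; less 10 min break → 5 h 36 min
Thu: 05:20–14:18 = 8 h 58 min; less 60 min break → 7 h 58 min
Fri: 07:07–12:21 = 5 h 14 min
Total: 5 h 36 min + 7 h 58 min + 5 h 14 min = 18 h 48 min.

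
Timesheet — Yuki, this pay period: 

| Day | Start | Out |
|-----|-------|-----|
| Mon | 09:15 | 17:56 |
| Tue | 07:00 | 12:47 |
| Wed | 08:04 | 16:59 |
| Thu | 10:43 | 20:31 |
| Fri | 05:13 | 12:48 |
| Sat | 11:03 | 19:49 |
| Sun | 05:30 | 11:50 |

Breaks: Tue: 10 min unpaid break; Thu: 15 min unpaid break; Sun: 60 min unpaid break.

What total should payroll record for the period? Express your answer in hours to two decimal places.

Mon: 09:15–17:56 = 8 h 41 min
Tue: 07:00–12:47 = 5 h 47 min; less 10 min break → 5 h 37 min
Wed: 08:04–16:59 = 8 h 55 min
Thu: 10:43–20:31 = 9 h 48 min; less 15 min break → 9 h 33 min
Fri: 05:13–12:48 = 7 h 35 min
Sat: 11:03–19:49 = 8 h 46 min
Sun: 05:30–11:50 = 6 h 20 min; less 60 min break → 5 h 20 min
Total: 8 h 41 min + 5 h 37 min + 8 h 55 min + 9 h 33 min + 7 h 35 min + 8 h 46 min + 5 h 20 min = 54 h 27 min.

54.45 hours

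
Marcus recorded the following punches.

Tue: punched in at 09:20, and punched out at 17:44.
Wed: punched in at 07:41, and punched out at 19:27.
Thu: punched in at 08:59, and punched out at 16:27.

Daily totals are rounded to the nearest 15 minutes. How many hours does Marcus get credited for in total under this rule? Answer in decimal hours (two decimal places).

27.75 hours

Tue: 09:20–17:44 = 8 h 24 min → rounds to 8 h 30 min
Wed: 07:41–19:27 = 11 h 46 min → rounds to 11 h 45 min
Thu: 08:59–16:27 = 7 h 28 min → rounds to 7 h 30 min
Total credited: 27 h 45 min.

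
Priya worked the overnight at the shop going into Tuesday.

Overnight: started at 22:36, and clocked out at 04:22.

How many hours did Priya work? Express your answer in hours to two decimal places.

5.77 hours

Overnight: 22:36 → midnight = 1 h 24 min; midnight → 04:22 = 4 h 22 min; span 5 h 46 min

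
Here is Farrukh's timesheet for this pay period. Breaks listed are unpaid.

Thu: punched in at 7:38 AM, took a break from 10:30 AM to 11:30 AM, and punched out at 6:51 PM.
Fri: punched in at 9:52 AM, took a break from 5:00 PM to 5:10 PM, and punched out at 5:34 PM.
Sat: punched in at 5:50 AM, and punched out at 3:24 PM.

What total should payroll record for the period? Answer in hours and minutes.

Thu: 7:38 AM–6:51 PM = 11 h 13 min; less 60 min break → 10 h 13 min
Fri: 9:52 AM–5:34 PM = 7 h 42 min; less 10 min break → 7 h 32 min
Sat: 5:50 AM–3:24 PM = 9 h 34 min
Total: 10 h 13 min + 7 h 32 min + 9 h 34 min = 27 h 19 min.

27 h 19 min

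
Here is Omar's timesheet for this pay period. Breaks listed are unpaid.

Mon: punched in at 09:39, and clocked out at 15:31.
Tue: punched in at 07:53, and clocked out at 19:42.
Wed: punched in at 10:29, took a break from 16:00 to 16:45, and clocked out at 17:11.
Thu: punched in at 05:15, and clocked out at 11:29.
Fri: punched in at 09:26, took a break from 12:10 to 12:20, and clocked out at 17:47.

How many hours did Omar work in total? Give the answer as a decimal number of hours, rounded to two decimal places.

Mon: 09:39–15:31 = 5 h 52 min
Tue: 07:53–19:42 = 11 h 49 min
Wed: 10:29–17:11 = 6 h 42 min; less 45 min break → 5 h 57 min
Thu: 05:15–11:29 = 6 h 14 min
Fri: 09:26–17:47 = 8 h 21 min; less 10 min break → 8 h 11 min
Total: 5 h 52 min + 11 h 49 min + 5 h 57 min + 6 h 14 min + 8 h 11 min = 38 h 3 min.

38.05 hours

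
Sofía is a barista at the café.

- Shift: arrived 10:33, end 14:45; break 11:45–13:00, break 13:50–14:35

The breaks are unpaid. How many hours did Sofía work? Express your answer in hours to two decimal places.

Shift: 10:33–14:45 = 4 h 12 min; less 120 min break → 2 h 12 min

2.20 hours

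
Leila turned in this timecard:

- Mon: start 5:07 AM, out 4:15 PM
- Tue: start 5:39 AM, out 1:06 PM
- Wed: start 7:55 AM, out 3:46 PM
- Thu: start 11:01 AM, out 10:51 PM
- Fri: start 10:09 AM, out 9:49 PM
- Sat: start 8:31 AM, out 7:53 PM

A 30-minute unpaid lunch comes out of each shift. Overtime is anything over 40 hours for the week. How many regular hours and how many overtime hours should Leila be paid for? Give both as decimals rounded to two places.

Regular 40.00 hours, overtime 18.30 hours

Mon: 5:07 AM–4:15 PM = 11 h 8 min; less 30 min break → 10 h 38 min
Tue: 5:39 AM–1:06 PM = 7 h 27 min; less 30 min break → 6 h 57 min
Wed: 7:55 AM–3:46 PM = 7 h 51 min; less 30 min break → 7 h 21 min
Thu: 11:01 AM–10:51 PM = 11 h 50 min; less 30 min break → 11 h 20 min
Fri: 10:09 AM–9:49 PM = 11 h 40 min; less 30 min break → 11 h 10 min
Sat: 8:31 AM–7:53 PM = 11 h 22 min; less 30 min break → 10 h 52 min
Total worked: 58 h 18 min = 58.30 h.
Threshold 40 h → overtime 18 h 18 min, regular 40 h 0 min.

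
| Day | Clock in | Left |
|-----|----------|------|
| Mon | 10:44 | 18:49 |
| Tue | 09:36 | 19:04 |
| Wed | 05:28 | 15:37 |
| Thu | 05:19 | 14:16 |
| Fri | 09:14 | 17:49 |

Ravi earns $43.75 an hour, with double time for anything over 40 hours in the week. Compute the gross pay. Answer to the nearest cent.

$2207.92

Mon: 10:44–18:49 = 8 h 5 min
Tue: 09:36–19:04 = 9 h 28 min
Wed: 05:28–15:37 = 10 h 9 min
Thu: 05:19–14:16 = 8 h 57 min
Fri: 09:14–17:49 = 8 h 35 min
Total worked: 45 h 14 min = 2714 min.
Regular 40 h 0 min = 2400 min at $43.75/h; overtime 5 h 14 min = 314 min at $87.50/h.
Pay = (2400 × $43.75 + 314 × $87.50) ÷ 60 = $2207.92.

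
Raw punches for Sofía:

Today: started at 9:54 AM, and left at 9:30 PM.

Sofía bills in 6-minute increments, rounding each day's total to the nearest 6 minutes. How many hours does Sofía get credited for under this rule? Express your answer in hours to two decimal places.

Today: 9:54 AM–9:30 PM = 11 h 36 min → rounds to 11 h 36 min

11.60 hours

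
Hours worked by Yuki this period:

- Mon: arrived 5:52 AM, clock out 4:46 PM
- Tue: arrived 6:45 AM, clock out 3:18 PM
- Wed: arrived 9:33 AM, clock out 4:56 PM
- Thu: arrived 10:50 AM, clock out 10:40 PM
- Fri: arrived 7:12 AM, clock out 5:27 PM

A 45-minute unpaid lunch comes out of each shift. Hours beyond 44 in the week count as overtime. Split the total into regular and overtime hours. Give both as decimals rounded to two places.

Regular 44.00 hours, overtime 1.17 hours

Mon: 5:52 AM–4:46 PM = 10 h 54 min; less 45 min break → 10 h 9 min
Tue: 6:45 AM–3:18 PM = 8 h 33 min; less 45 min break → 7 h 48 min
Wed: 9:33 AM–4:56 PM = 7 h 23 min; less 45 min break → 6 h 38 min
Thu: 10:50 AM–10:40 PM = 11 h 50 min; less 45 min break → 11 h 5 min
Fri: 7:12 AM–5:27 PM = 10 h 15 min; less 45 min break → 9 h 30 min
Total worked: 45 h 10 min = 45.17 h.
Threshold 44 h → overtime 1 h 10 min, regular 44 h 0 min.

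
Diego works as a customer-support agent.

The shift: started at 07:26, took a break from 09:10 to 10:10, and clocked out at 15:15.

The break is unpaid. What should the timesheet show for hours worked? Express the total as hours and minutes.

6 h 49 min

The shift: 07:26–15:15 = 7 h 49 min; less 60 min break → 6 h 49 min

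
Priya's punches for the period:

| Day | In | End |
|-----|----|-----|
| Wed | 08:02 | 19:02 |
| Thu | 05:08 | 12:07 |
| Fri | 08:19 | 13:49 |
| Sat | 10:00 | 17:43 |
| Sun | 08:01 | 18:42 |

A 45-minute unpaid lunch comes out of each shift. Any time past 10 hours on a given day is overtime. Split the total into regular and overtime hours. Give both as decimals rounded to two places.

Wed: 08:02–19:02 = 11 h 0 min; less 45 min break → 10 h 15 min
Thu: 05:08–12:07 = 6 h 59 min; less 45 min break → 6 h 14 min
Fri: 08:19–13:49 = 5 h 30 min; less 45 min break → 4 h 45 min
Sat: 10:00–17:43 = 7 h 43 min; less 45 min break → 6 h 58 min
Sun: 08:01–18:42 = 10 h 41 min; less 45 min break → 9 h 56 min
Wed reg 10 h 0 min / OT 0 h 15 min; Thu reg 6 h 14 min / OT 0 h 0 min; Fri reg 4 h 45 min / OT 0 h 0 min; Sat reg 6 h 58 min / OT 0 h 0 min; Sun reg 9 h 56 min / OT 0 h 0 min.
Totals: regular 37 h 53 min, overtime 0 h 15 min.

Regular 37.88 hours, overtime 0.25 hours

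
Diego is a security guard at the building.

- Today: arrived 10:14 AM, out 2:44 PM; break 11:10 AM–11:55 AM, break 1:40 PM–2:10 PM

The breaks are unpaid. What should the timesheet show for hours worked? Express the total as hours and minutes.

3 h 15 min

Today: 10:14 AM–2:44 PM = 4 h 30 min; less 75 min break → 3 h 15 min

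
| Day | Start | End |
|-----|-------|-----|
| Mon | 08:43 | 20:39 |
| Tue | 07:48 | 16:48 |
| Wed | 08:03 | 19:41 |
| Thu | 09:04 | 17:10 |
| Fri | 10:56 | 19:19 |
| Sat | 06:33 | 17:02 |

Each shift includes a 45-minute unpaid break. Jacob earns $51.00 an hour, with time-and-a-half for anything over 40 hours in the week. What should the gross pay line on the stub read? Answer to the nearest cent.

$3190.05

Mon: 08:43–20:39 = 11 h 56 min; less 45 min break → 11 h 11 min
Tue: 07:48–16:48 = 9 h 0 min; less 45 min break → 8 h 15 min
Wed: 08:03–19:41 = 11 h 38 min; less 45 min break → 10 h 53 min
Thu: 09:04–17:10 = 8 h 6 min; less 45 min break → 7 h 21 min
Fri: 10:56–19:19 = 8 h 23 min; less 45 min break → 7 h 38 min
Sat: 06:33–17:02 = 10 h 29 min; less 45 min break → 9 h 44 min
Total worked: 55 h 2 min = 3302 min.
Regular 40 h 0 min = 2400 min at $51.00/h; overtime 15 h 2 min = 902 min at $76.50/h.
Pay = (2400 × $51.00 + 902 × $76.50) ÷ 60 = $3190.05.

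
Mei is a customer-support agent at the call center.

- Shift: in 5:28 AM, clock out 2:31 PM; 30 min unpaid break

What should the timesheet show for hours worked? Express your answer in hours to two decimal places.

8.55 hours

Shift: 5:28 AM–2:31 PM = 9 h 3 min; less 30 min break → 8 h 33 min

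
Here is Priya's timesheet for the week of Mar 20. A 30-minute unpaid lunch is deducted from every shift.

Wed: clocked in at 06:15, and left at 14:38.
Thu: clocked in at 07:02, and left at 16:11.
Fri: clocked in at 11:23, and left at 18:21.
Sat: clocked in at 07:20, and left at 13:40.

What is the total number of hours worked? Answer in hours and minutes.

Wed: 06:15–14:38 = 8 h 23 min; less 30 min break → 7 h 53 min
Thu: 07:02–16:11 = 9 h 9 min; less 30 min break → 8 h 39 min
Fri: 11:23–18:21 = 6 h 58 min; less 30 min break → 6 h 28 min
Sat: 07:20–13:40 = 6 h 20 min; less 30 min break → 5 h 50 min
Total: 7 h 53 min + 8 h 39 min + 6 h 28 min + 5 h 50 min = 28 h 50 min.

28 h 50 min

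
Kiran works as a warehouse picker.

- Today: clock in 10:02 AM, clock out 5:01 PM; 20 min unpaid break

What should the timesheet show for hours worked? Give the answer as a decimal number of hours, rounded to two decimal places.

Today: 10:02 AM–5:01 PM = 6 h 59 min; less 20 min break → 6 h 39 min

6.65 hours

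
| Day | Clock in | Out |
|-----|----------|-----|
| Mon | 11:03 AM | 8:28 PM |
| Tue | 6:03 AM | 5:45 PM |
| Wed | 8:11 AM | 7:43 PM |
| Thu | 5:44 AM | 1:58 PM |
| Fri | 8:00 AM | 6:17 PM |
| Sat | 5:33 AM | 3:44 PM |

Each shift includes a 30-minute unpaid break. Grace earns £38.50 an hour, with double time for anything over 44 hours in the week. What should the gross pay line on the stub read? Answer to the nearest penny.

£2798.95

Mon: 11:03 AM–8:28 PM = 9 h 25 min; less 30 min break → 8 h 55 min
Tue: 6:03 AM–5:45 PM = 11 h 42 min; less 30 min break → 11 h 12 min
Wed: 8:11 AM–7:43 PM = 11 h 32 min; less 30 min break → 11 h 2 min
Thu: 5:44 AM–1:58 PM = 8 h 14 min; less 30 min break → 7 h 44 min
Fri: 8:00 AM–6:17 PM = 10 h 17 min; less 30 min break → 9 h 47 min
Sat: 5:33 AM–3:44 PM = 10 h 11 min; less 30 min break → 9 h 41 min
Total worked: 58 h 21 min = 3501 min.
Regular 44 h 0 min = 2640 min at £38.50/h; overtime 14 h 21 min = 861 min at £77.00/h.
Pay = (2640 × £38.50 + 861 × £77.00) ÷ 60 = £2798.95.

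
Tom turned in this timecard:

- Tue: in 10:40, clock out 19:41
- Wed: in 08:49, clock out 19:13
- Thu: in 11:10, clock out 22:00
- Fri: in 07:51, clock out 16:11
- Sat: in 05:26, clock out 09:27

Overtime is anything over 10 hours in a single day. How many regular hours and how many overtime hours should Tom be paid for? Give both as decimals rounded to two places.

Regular 41.37 hours, overtime 1.23 hours

Tue: 10:40–19:41 = 9 h 1 min
Wed: 08:49–19:13 = 10 h 24 min
Thu: 11:10–22:00 = 10 h 50 min
Fri: 07:51–16:11 = 8 h 20 min
Sat: 05:26–09:27 = 4 h 1 min
Tue reg 9 h 1 min / OT 0 h 0 min; Wed reg 10 h 0 min / OT 0 h 24 min; Thu reg 10 h 0 min / OT 0 h 50 min; Fri reg 8 h 20 min / OT 0 h 0 min; Sat reg 4 h 1 min / OT 0 h 0 min.
Totals: regular 41 h 22 min, overtime 1 h 14 min.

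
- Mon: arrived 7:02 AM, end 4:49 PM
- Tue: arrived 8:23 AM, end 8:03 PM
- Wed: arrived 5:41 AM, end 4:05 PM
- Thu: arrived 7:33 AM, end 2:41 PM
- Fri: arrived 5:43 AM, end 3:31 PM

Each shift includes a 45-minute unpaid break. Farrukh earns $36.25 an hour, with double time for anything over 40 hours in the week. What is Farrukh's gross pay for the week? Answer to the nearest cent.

Mon: 7:02 AM–4:49 PM = 9 h 47 min; less 45 min break → 9 h 2 min
Tue: 8:23 AM–8:03 PM = 11 h 40 min; less 45 min break → 10 h 55 min
Wed: 5:41 AM–4:05 PM = 10 h 24 min; less 45 min break → 9 h 39 min
Thu: 7:33 AM–2:41 PM = 7 h 8 min; less 45 min break → 6 h 23 min
Fri: 5:43 AM–3:31 PM = 9 h 48 min; less 45 min break → 9 h 3 min
Total worked: 45 h 2 min = 2702 min.
Regular 40 h 0 min = 2400 min at $36.25/h; overtime 5 h 2 min = 302 min at $72.50/h.
Pay = (2400 × $36.25 + 302 × $72.50) ÷ 60 = $1814.92.

$1814.92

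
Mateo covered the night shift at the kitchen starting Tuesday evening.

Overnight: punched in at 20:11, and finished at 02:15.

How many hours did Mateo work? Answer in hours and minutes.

Overnight: 20:11 → midnight = 3 h 49 min; midnight → 02:15 = 2 h 15 min; span 6 h 4 min

6 h 4 min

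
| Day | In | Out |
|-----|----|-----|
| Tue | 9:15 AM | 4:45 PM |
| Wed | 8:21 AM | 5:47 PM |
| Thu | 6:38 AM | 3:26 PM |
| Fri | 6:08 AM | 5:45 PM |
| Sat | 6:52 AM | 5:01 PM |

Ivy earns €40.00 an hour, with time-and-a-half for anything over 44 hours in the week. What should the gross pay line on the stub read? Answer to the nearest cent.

Tue: 9:15 AM–4:45 PM = 7 h 30 min
Wed: 8:21 AM–5:47 PM = 9 h 26 min
Thu: 6:38 AM–3:26 PM = 8 h 48 min
Fri: 6:08 AM–5:45 PM = 11 h 37 min
Sat: 6:52 AM–5:01 PM = 10 h 9 min
Total worked: 47 h 30 min = 2850 min.
Regular 44 h 0 min = 2640 min at €40.00/h; overtime 3 h 30 min = 210 min at €60.00/h.
Pay = (2640 × €40.00 + 210 × €60.00) ÷ 60 = €1970.00.

€1970.00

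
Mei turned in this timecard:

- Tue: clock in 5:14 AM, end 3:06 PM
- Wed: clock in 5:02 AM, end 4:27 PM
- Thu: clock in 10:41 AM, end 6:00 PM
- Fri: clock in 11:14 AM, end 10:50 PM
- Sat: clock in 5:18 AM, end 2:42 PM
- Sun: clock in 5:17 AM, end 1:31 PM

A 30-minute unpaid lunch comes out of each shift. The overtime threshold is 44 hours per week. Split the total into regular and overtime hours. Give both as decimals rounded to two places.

Tue: 5:14 AM–3:06 PM = 9 h 52 min; less 30 min break → 9 h 22 min
Wed: 5:02 AM–4:27 PM = 11 h 25 min; less 30 min break → 10 h 55 min
Thu: 10:41 AM–6:00 PM = 7 h 19 min; less 30 min break → 6 h 49 min
Fri: 11:14 AM–10:50 PM = 11 h 36 min; less 30 min break → 11 h 6 min
Sat: 5:18 AM–2:42 PM = 9 h 24 min; less 30 min break → 8 h 54 min
Sun: 5:17 AM–1:31 PM = 8 h 14 min; less 30 min break → 7 h 44 min
Total worked: 54 h 50 min = 54.83 h.
Threshold 44 h → overtime 10 h 50 min, regular 44 h 0 min.

Regular 44.00 hours, overtime 10.83 hours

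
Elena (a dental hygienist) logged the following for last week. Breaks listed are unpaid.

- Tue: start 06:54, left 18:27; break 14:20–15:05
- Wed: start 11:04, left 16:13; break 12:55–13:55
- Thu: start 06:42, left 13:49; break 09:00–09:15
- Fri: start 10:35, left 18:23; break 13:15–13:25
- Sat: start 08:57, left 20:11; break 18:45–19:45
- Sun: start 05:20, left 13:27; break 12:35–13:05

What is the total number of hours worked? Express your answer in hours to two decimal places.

Tue: 06:54–18:27 = 11 h 33 min; less 45 min break → 10 h 48 min
Wed: 11:04–16:13 = 5 h 9 min; less 60 min break → 4 h 9 min
Thu: 06:42–13:49 = 7 h 7 min; less 15 min break → 6 h 52 min
Fri: 10:35–18:23 = 7 h 48 min; less 10 min break → 7 h 38 min
Sat: 08:57–20:11 = 11 h 14 min; less 60 min break → 10 h 14 min
Sun: 05:20–13:27 = 8 h 7 min; less 30 min break → 7 h 37 min
Total: 10 h 48 min + 4 h 9 min + 6 h 52 min + 7 h 38 min + 10 h 14 min + 7 h 37 min = 47 h 18 min.

47.30 hours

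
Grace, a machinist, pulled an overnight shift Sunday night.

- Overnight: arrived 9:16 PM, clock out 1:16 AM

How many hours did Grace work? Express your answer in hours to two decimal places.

Overnight: 9:16 PM → midnight = 2 h 44 min; midnight → 1:16 AM = 1 h 16 min; span 4 h 0 min

4.00 hours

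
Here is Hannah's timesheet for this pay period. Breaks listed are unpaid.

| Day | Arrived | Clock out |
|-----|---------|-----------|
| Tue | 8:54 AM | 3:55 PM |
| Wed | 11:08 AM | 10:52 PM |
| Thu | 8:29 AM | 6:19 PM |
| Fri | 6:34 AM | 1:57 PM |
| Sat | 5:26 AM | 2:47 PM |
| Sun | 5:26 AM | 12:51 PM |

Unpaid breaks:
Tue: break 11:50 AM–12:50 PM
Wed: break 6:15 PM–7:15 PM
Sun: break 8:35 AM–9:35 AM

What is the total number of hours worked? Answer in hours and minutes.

49 h 44 min

Tue: 8:54 AM–3:55 PM = 7 h 1 min; less 60 min break → 6 h 1 min
Wed: 11:08 AM–10:52 PM = 11 h 44 min; less 60 min break → 10 h 44 min
Thu: 8:29 AM–6:19 PM = 9 h 50 min
Fri: 6:34 AM–1:57 PM = 7 h 23 min
Sat: 5:26 AM–2:47 PM = 9 h 21 min
Sun: 5:26 AM–12:51 PM = 7 h 25 min; less 60 min break → 6 h 25 min
Total: 6 h 1 min + 10 h 44 min + 9 h 50 min + 7 h 23 min + 9 h 21 min + 6 h 25 min = 49 h 44 min.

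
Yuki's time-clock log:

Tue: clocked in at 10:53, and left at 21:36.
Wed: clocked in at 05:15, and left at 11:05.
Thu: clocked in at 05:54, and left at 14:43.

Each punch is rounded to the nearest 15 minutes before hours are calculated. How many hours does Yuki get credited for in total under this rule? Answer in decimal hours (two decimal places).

25.00 hours

Tue: in 10:53→11:00, out 21:36→21:30; 10 h 30 min
Wed: in 05:15→05:15, out 11:05→11:00; 5 h 45 min
Thu: in 05:54→06:00, out 14:43→14:45; 8 h 45 min
Total credited: 25 h 0 min.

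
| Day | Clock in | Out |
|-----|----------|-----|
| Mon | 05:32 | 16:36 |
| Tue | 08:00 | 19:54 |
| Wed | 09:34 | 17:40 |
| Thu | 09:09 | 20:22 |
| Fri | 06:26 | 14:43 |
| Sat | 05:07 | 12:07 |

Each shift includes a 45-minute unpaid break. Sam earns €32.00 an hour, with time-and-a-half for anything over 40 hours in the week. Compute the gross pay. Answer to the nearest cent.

Mon: 05:32–16:36 = 11 h 4 min; less 45 min break → 10 h 19 min
Tue: 08:00–19:54 = 11 h 54 min; less 45 min break → 11 h 9 min
Wed: 09:34–17:40 = 8 h 6 min; less 45 min break → 7 h 21 min
Thu: 09:09–20:22 = 11 h 13 min; less 45 min break → 10 h 28 min
Fri: 06:26–14:43 = 8 h 17 min; less 45 min break → 7 h 32 min
Sat: 05:07–12:07 = 7 h 0 min; less 45 min break → 6 h 15 min
Total worked: 53 h 4 min = 3184 min.
Regular 40 h 0 min = 2400 min at €32.00/h; overtime 13 h 4 min = 784 min at €48.00/h.
Pay = (2400 × €32.00 + 784 × €48.00) ÷ 60 = €1907.20.

€1907.20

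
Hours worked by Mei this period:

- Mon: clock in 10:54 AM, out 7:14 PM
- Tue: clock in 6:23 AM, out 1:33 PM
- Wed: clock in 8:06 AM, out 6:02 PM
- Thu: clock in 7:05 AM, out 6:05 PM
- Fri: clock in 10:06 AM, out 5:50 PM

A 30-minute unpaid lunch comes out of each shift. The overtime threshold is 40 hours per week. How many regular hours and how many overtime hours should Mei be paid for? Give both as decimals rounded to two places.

Mon: 10:54 AM–7:14 PM = 8 h 20 min; less 30 min break → 7 h 50 min
Tue: 6:23 AM–1:33 PM = 7 h 10 min; less 30 min break → 6 h 40 min
Wed: 8:06 AM–6:02 PM = 9 h 56 min; less 30 min break → 9 h 26 min
Thu: 7:05 AM–6:05 PM = 11 h 0 min; less 30 min break → 10 h 30 min
Fri: 10:06 AM–5:50 PM = 7 h 44 min; less 30 min break → 7 h 14 min
Total worked: 41 h 40 min = 41.67 h.
Threshold 40 h → overtime 1 h 40 min, regular 40 h 0 min.

Regular 40.00 hours, overtime 1.67 hours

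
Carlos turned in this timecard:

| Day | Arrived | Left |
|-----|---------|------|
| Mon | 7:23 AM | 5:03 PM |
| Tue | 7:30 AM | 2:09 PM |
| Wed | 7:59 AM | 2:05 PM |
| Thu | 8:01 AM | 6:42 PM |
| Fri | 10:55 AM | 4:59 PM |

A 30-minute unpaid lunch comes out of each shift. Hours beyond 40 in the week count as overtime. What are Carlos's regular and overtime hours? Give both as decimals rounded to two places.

Mon: 7:23 AM–5:03 PM = 9 h 40 min; less 30 min break → 9 h 10 min
Tue: 7:30 AM–2:09 PM = 6 h 39 min; less 30 min break → 6 h 9 min
Wed: 7:59 AM–2:05 PM = 6 h 6 min; less 30 min break → 5 h 36 min
Thu: 8:01 AM–6:42 PM = 10 h 41 min; less 30 min break → 10 h 11 min
Fri: 10:55 AM–4:59 PM = 6 h 4 min; less 30 min break → 5 h 34 min
Total worked: 36 h 40 min = 36.67 h.
Threshold 40 h → overtime 0 h 0 min, regular 36 h 40 min.

Regular 36.67 hours, overtime 0.00 hours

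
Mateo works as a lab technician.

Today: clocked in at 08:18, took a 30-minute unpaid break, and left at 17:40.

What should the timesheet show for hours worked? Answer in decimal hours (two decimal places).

8.87 hours

Today: 08:18–17:40 = 9 h 22 min; less 30 min break → 8 h 52 min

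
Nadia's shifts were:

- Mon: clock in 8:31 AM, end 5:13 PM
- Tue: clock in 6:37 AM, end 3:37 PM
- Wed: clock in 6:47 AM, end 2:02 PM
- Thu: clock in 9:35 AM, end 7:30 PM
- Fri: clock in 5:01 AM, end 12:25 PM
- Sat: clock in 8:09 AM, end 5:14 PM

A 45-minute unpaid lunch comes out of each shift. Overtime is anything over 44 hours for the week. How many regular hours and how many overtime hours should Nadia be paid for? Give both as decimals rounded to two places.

Regular 44.00 hours, overtime 2.85 hours

Mon: 8:31 AM–5:13 PM = 8 h 42 min; less 45 min break → 7 h 57 min
Tue: 6:37 AM–3:37 PM = 9 h 0 min; less 45 min break → 8 h 15 min
Wed: 6:47 AM–2:02 PM = 7 h 15 min; less 45 min break → 6 h 30 min
Thu: 9:35 AM–7:30 PM = 9 h 55 min; less 45 min break → 9 h 10 min
Fri: 5:01 AM–12:25 PM = 7 h 24 min; less 45 min break → 6 h 39 min
Sat: 8:09 AM–5:14 PM = 9 h 5 min; less 45 min break → 8 h 20 min
Total worked: 46 h 51 min = 46.85 h.
Threshold 44 h → overtime 2 h 51 min, regular 44 h 0 min.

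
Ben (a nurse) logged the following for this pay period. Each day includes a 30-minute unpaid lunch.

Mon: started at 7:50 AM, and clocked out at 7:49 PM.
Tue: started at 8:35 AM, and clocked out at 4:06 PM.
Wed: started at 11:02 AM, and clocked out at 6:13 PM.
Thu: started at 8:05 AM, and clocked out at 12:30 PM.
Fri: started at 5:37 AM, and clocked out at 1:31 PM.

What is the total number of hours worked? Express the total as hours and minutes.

Mon: 7:50 AM–7:49 PM = 11 h 59 min; less 30 min break → 11 h 29 min
Tue: 8:35 AM–4:06 PM = 7 h 31 min; less 30 min break → 7 h 1 min
Wed: 11:02 AM–6:13 PM = 7 h 11 min; less 30 min break → 6 h 41 min
Thu: 8:05 AM–12:30 PM = 4 h 25 min; less 30 min break → 3 h 55 min
Fri: 5:37 AM–1:31 PM = 7 h 54 min; less 30 min break → 7 h 24 min
Total: 11 h 29 min + 7 h 1 min + 6 h 41 min + 3 h 55 min + 7 h 24 min = 36 h 30 min.

36 h 30 min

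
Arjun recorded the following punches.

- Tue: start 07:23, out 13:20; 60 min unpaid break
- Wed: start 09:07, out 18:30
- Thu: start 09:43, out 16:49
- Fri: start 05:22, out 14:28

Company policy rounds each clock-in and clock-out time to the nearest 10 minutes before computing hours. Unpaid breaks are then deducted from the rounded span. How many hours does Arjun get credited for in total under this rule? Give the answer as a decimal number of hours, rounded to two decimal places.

Tue: in 07:23→07:20, out 13:20→13:20; 6 h 0 min − 60 min = 5 h 0 min
Wed: in 09:07→09:10, out 18:30→18:30; 9 h 20 min
Thu: in 09:43→09:40, out 16:49→16:50; 7 h 10 min
Fri: in 05:22→05:20, out 14:28→14:30; 9 h 10 min
Total credited: 30 h 40 min.

30.67 hours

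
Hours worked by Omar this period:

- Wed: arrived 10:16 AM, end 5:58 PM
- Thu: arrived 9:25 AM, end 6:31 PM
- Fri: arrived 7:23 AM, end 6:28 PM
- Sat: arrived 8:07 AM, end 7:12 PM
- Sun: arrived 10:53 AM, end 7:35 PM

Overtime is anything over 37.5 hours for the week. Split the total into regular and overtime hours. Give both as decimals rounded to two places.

Regular 37.50 hours, overtime 10.17 hours

Wed: 10:16 AM–5:58 PM = 7 h 42 min
Thu: 9:25 AM–6:31 PM = 9 h 6 min
Fri: 7:23 AM–6:28 PM = 11 h 5 min
Sat: 8:07 AM–7:12 PM = 11 h 5 min
Sun: 10:53 AM–7:35 PM = 8 h 42 min
Total worked: 47 h 40 min = 47.67 h.
Threshold 37.5 h → overtime 10 h 10 min, regular 37 h 30 min.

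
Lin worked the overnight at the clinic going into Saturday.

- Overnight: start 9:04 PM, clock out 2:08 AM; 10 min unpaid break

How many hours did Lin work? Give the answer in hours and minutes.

Overnight: 9:04 PM → midnight = 2 h 56 min; midnight → 2:08 AM = 2 h 8 min; span 5 h 4 min; less 10 min break → 4 h 54 min

4 h 54 min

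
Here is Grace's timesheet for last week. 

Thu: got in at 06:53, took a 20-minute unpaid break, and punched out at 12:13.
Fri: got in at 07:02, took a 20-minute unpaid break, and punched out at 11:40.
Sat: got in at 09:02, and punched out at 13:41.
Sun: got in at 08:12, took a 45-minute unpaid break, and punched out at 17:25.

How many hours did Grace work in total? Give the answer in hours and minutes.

22 h 25 min

Thu: 06:53–12:13 = 5 h 20 min; less 20 min break → 5 h 0 min
Fri: 07:02–11:40 = 4 h 38 min; less 20 min break → 4 h 18 min
Sat: 09:02–13:41 = 4 h 39 min
Sun: 08:12–17:25 = 9 h 13 min; less 45 min break → 8 h 28 min
Total: 5 h 0 min + 4 h 18 min + 4 h 39 min + 8 h 28 min = 22 h 25 min.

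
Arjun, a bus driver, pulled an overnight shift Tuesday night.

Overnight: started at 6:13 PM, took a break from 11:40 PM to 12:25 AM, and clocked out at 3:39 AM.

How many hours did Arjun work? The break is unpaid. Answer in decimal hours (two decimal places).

Overnight: 6:13 PM → midnight = 5 h 47 min; midnight → 3:39 AM = 3 h 39 min; span 9 h 26 min; less 45 min break → 8 h 41 min

8.68 hours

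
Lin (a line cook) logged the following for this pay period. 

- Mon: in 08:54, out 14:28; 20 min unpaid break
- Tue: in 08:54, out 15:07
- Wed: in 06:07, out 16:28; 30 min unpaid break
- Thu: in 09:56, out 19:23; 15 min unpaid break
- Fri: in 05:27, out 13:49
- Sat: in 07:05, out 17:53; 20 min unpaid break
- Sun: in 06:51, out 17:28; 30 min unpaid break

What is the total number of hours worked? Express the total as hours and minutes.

59 h 27 min

Mon: 08:54–14:28 = 5 h 34 min; less 20 min break → 5 h 14 min
Tue: 08:54–15:07 = 6 h 13 min
Wed: 06:07–16:28 = 10 h 21 min; less 30 min break → 9 h 51 min
Thu: 09:56–19:23 = 9 h 27 min; less 15 min break → 9 h 12 min
Fri: 05:27–13:49 = 8 h 22 min
Sat: 07:05–17:53 = 10 h 48 min; less 20 min break → 10 h 28 min
Sun: 06:51–17:28 = 10 h 37 min; less 30 min break → 10 h 7 min
Total: 5 h 14 min + 6 h 13 min + 9 h 51 min + 9 h 12 min + 8 h 22 min + 10 h 28 min + 10 h 7 min = 59 h 27 min.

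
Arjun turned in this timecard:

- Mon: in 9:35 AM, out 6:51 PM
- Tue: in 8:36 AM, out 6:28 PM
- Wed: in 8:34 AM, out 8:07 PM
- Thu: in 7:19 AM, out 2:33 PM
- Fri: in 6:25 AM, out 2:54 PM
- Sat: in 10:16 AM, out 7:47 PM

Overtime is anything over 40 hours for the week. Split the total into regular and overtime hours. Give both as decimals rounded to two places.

Regular 40.00 hours, overtime 15.92 hours

Mon: 9:35 AM–6:51 PM = 9 h 16 min
Tue: 8:36 AM–6:28 PM = 9 h 52 min
Wed: 8:34 AM–8:07 PM = 11 h 33 min
Thu: 7:19 AM–2:33 PM = 7 h 14 min
Fri: 6:25 AM–2:54 PM = 8 h 29 min
Sat: 10:16 AM–7:47 PM = 9 h 31 min
Total worked: 55 h 55 min = 55.92 h.
Threshold 40 h → overtime 15 h 55 min, regular 40 h 0 min.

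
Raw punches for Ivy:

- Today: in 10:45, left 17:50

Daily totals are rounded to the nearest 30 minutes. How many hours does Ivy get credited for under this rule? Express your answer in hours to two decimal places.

7.00 hours

Today: 10:45–17:50 = 7 h 5 min → rounds to 7 h 0 min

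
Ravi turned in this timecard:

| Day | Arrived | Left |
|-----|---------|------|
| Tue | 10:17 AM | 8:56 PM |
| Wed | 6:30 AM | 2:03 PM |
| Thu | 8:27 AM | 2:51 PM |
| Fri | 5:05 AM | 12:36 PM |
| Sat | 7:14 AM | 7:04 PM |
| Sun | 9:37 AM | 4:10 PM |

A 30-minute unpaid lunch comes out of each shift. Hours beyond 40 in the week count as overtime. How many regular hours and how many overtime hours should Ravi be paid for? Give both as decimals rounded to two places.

Tue: 10:17 AM–8:56 PM = 10 h 39 min; less 30 min break → 10 h 9 min
Wed: 6:30 AM–2:03 PM = 7 h 33 min; less 30 min break → 7 h 3 min
Thu: 8:27 AM–2:51 PM = 6 h 24 min; less 30 min break → 5 h 54 min
Fri: 5:05 AM–12:36 PM = 7 h 31 min; less 30 min break → 7 h 1 min
Sat: 7:14 AM–7:04 PM = 11 h 50 min; less 30 min break → 11 h 20 min
Sun: 9:37 AM–4:10 PM = 6 h 33 min; less 30 min break → 6 h 3 min
Total worked: 47 h 30 min = 47.50 h.
Threshold 40 h → overtime 7 h 30 min, regular 40 h 0 min.

Regular 40.00 hours, overtime 7.50 hours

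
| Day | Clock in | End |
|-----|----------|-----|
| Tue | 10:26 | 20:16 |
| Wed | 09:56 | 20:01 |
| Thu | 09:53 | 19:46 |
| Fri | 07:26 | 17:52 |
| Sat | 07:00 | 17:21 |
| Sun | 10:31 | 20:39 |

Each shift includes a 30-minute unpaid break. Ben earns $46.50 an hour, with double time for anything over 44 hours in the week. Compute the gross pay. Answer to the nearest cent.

$3321.65

Tue: 10:26–20:16 = 9 h 50 min; less 30 min break → 9 h 20 min
Wed: 09:56–20:01 = 10 h 5 min; less 30 min break → 9 h 35 min
Thu: 09:53–19:46 = 9 h 53 min; less 30 min break → 9 h 23 min
Fri: 07:26–17:52 = 10 h 26 min; less 30 min break → 9 h 56 min
Sat: 07:00–17:21 = 10 h 21 min; less 30 min break → 9 h 51 min
Sun: 10:31–20:39 = 10 h 8 min; less 30 min break → 9 h 38 min
Total worked: 57 h 43 min = 3463 min.
Regular 44 h 0 min = 2640 min at $46.50/h; overtime 13 h 43 min = 823 min at $93.00/h.
Pay = (2640 × $46.50 + 823 × $93.00) ÷ 60 = $3321.65.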